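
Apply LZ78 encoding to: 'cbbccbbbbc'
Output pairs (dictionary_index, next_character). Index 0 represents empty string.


LZ78 encoding steps:
Dictionary: {0: ''}
Step 1: w='' (idx 0), next='c' -> output (0, 'c'), add 'c' as idx 1
Step 2: w='' (idx 0), next='b' -> output (0, 'b'), add 'b' as idx 2
Step 3: w='b' (idx 2), next='c' -> output (2, 'c'), add 'bc' as idx 3
Step 4: w='c' (idx 1), next='b' -> output (1, 'b'), add 'cb' as idx 4
Step 5: w='b' (idx 2), next='b' -> output (2, 'b'), add 'bb' as idx 5
Step 6: w='bc' (idx 3), end of input -> output (3, '')


Encoded: [(0, 'c'), (0, 'b'), (2, 'c'), (1, 'b'), (2, 'b'), (3, '')]


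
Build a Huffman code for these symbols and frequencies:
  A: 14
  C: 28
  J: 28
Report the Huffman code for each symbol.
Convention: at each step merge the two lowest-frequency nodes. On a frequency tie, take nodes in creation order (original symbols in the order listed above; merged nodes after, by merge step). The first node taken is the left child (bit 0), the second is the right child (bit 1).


Huffman tree construction:
Step 1: Merge A(14) + C(28) = 42
Step 2: Merge J(28) + (A+C)(42) = 70
Read each symbol's code off the tree from the root (left child = 0, right child = 1).

Codes:
  A: 10 (length 2)
  C: 11 (length 2)
  J: 0 (length 1)
Average code length: 112/70 = 1.6000 bits/symbol


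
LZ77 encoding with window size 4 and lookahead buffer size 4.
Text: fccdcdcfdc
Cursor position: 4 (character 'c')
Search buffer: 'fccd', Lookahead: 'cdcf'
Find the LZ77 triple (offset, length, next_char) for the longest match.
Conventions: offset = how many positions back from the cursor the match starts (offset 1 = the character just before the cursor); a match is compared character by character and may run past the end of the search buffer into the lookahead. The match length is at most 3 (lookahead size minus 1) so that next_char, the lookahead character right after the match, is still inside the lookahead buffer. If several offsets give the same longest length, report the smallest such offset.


Try each offset into the search buffer:
  offset=1 (pos 3, char 'd'): match length 0
  offset=2 (pos 2, char 'c'): match length 3
  offset=3 (pos 1, char 'c'): match length 1
  offset=4 (pos 0, char 'f'): match length 0
Longest match has length 3 at offset 2.
next_char = character at position 4 + 3 = 7 -> 'f'

Best match: offset=2, length=3 (matching 'cdc' starting at position 2)
LZ77 triple: (2, 3, 'f')


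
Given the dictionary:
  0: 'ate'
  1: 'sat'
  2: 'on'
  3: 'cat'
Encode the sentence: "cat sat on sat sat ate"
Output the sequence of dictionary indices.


Look up each word in the dictionary:
  'cat' -> 3
  'sat' -> 1
  'on' -> 2
  'sat' -> 1
  'sat' -> 1
  'ate' -> 0

Encoded: [3, 1, 2, 1, 1, 0]


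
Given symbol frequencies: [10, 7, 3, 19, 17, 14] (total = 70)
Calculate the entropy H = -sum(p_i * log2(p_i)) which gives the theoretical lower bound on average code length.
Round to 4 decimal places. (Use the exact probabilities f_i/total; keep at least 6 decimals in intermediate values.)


Per-symbol terms -p_i * log2(p_i) with p_i = f_i/70:
  p = 10/70 = 0.142857: log2(p) = -2.807355, -p*log2(p) = 0.401051
  p = 7/70 = 0.100000: log2(p) = -3.321928, -p*log2(p) = 0.332193
  p = 3/70 = 0.042857: log2(p) = -4.544321, -p*log2(p) = 0.194757
  p = 19/70 = 0.271429: log2(p) = -1.881356, -p*log2(p) = 0.510654
  p = 17/70 = 0.242857: log2(p) = -2.041820, -p*log2(p) = 0.495871
  p = 14/70 = 0.200000: log2(p) = -2.321928, -p*log2(p) = 0.464386
H = 0.401051 + 0.332193 + 0.194757 + 0.510654 + 0.495871 + 0.464386 = 2.398912

H = 2.3989 bits/symbol


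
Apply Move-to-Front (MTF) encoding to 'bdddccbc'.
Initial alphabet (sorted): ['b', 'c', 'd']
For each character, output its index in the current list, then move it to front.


MTF encoding:
'b': index 0 in ['b', 'c', 'd'] -> ['b', 'c', 'd']
'd': index 2 in ['b', 'c', 'd'] -> ['d', 'b', 'c']
'd': index 0 in ['d', 'b', 'c'] -> ['d', 'b', 'c']
'd': index 0 in ['d', 'b', 'c'] -> ['d', 'b', 'c']
'c': index 2 in ['d', 'b', 'c'] -> ['c', 'd', 'b']
'c': index 0 in ['c', 'd', 'b'] -> ['c', 'd', 'b']
'b': index 2 in ['c', 'd', 'b'] -> ['b', 'c', 'd']
'c': index 1 in ['b', 'c', 'd'] -> ['c', 'b', 'd']


Output: [0, 2, 0, 0, 2, 0, 2, 1]


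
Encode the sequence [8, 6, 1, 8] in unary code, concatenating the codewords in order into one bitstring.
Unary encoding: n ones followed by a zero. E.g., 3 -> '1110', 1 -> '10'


Encode each number as n ones followed by a terminating 0:
  8 -> 111111110 (9 bits)
  6 -> 1111110 (7 bits)
  1 -> 10 (2 bits)
  8 -> 111111110 (9 bits)
Total length = 9 + 7 + 2 + 9 = 27 bits.

Unary([8, 6, 1, 8]) = 111111110111111010111111110 (27 bits)


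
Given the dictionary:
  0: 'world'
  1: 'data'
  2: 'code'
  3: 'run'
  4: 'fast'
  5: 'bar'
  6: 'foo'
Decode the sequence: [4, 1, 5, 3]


Look up each index in the dictionary:
  4 -> 'fast'
  1 -> 'data'
  5 -> 'bar'
  3 -> 'run'

Decoded: "fast data bar run"


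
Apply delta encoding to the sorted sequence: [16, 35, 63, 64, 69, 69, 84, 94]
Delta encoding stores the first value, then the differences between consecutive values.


First value: 16
Deltas:
  35 - 16 = 19
  63 - 35 = 28
  64 - 63 = 1
  69 - 64 = 5
  69 - 69 = 0
  84 - 69 = 15
  94 - 84 = 10


Delta encoded: [16, 19, 28, 1, 5, 0, 15, 10]


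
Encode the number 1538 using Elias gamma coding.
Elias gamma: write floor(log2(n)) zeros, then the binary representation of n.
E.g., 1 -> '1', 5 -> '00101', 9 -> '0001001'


num_bits = floor(log2(1538)) + 1 = 11
leading_zeros = num_bits - 1 = 10
binary(1538) = 11000000010

Elias gamma(1538) = '0000000000' + '11000000010' = 000000000011000000010 (21 bits)


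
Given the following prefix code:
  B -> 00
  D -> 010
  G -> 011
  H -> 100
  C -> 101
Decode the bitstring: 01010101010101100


Decoding step by step:
Bits 010 -> D
Bits 101 -> C
Bits 010 -> D
Bits 101 -> C
Bits 011 -> G
Bits 00 -> B


Decoded message: DCDCGB


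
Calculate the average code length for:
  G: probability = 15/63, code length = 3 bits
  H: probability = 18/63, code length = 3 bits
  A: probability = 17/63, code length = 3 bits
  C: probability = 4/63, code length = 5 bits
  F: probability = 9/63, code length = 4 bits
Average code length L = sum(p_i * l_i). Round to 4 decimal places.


Weighted contributions p_i * l_i:
  G: (15/63) * 3 = 45/63
  H: (18/63) * 3 = 54/63
  A: (17/63) * 3 = 51/63
  C: (4/63) * 5 = 20/63
  F: (9/63) * 4 = 36/63
Sum = (45 + 54 + 51 + 20 + 36)/63 = 206/63

L = 206/63 = 3.2698 bits/symbol


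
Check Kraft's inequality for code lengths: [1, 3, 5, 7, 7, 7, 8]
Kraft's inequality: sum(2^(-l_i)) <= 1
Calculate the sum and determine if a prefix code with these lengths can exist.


Sum = 2^(-1) + 2^(-3) + 2^(-5) + 2^(-7) + 2^(-7) + 2^(-7) + 2^(-8)
    = 0.5 + 0.125 + 0.03125 + 0.0078125 + 0.0078125 + 0.0078125 + 0.00390625
    = 175/256 = 0.68359375
Since 0.68359375 <= 1, Kraft's inequality IS satisfied.
A prefix code with these lengths CAN exist.

Kraft sum = 0.68359375. Satisfied.


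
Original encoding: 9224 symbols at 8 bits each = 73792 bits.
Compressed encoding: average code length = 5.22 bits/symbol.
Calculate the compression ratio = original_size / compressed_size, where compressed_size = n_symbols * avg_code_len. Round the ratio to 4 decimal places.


original_size = n_symbols * orig_bits = 9224 * 8 = 73792 bits
compressed_size = n_symbols * avg_code_len = 9224 * 5.22 = 48149.28 bits
ratio = original_size / compressed_size = 73792 / 48149.28 = 1.5326

Compression ratio = 1.5326


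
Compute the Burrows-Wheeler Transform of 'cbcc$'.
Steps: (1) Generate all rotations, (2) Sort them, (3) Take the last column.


Rotations (sorted):
  0: $cbcc -> last char: c
  1: bcc$c -> last char: c
  2: c$cbc -> last char: c
  3: cbcc$ -> last char: $
  4: cc$cb -> last char: b


BWT = ccc$b


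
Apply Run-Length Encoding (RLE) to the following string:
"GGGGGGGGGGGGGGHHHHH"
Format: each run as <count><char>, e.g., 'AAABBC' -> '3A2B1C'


Scanning runs left to right:
  i=0: run of 'G' x 14 -> '14G'
  i=14: run of 'H' x 5 -> '5H'

RLE = 14G5H


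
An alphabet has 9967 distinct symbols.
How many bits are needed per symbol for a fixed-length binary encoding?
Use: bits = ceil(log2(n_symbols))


log2(9967) = 13.2829
Bracket: 2^13 = 8192 < 9967 <= 2^14 = 16384
So ceil(log2(9967)) = 14

bits = ceil(log2(9967)) = ceil(13.2829) = 14 bits


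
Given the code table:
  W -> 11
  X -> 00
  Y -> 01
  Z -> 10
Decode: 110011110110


Decoding:
11 -> W
00 -> X
11 -> W
11 -> W
01 -> Y
10 -> Z


Result: WXWWYZ


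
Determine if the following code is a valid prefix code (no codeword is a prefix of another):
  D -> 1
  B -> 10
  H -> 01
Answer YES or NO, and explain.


Checking each pair (does one codeword prefix another?):
  D='1' vs B='10': prefix -- VIOLATION

NO -- this is NOT a valid prefix code. D (1) is a prefix of B (10).


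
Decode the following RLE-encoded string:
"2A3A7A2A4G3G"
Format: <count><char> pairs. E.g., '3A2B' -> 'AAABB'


Expanding each <count><char> pair:
  2A -> 'AA'
  3A -> 'AAA'
  7A -> 'AAAAAAA'
  2A -> 'AA'
  4G -> 'GGGG'
  3G -> 'GGG'

Decoded = AAAAAAAAAAAAAAGGGGGGG


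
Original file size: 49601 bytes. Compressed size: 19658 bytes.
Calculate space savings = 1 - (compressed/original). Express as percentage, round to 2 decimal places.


ratio = compressed/original = 19658/49601 = 0.396323
savings = 1 - ratio = 1 - 0.396323 = 0.603677
as a percentage: 0.603677 * 100 = 60.37%

Space savings = 1 - 19658/49601 = 60.37%


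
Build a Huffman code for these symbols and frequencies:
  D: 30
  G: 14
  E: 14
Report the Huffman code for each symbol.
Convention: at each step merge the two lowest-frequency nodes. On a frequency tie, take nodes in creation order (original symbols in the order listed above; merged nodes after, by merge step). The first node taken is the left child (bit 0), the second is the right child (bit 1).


Huffman tree construction:
Step 1: Merge G(14) + E(14) = 28
Step 2: Merge (G+E)(28) + D(30) = 58
Read each symbol's code off the tree from the root (left child = 0, right child = 1).

Codes:
  D: 1 (length 1)
  G: 00 (length 2)
  E: 01 (length 2)
Average code length: 86/58 = 1.4828 bits/symbol


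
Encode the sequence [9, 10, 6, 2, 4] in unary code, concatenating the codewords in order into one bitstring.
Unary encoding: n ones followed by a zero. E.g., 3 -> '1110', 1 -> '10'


Encode each number as n ones followed by a terminating 0:
  9 -> 1111111110 (10 bits)
  10 -> 11111111110 (11 bits)
  6 -> 1111110 (7 bits)
  2 -> 110 (3 bits)
  4 -> 11110 (5 bits)
Total length = 10 + 11 + 7 + 3 + 5 = 36 bits.

Unary([9, 10, 6, 2, 4]) = 111111111011111111110111111011011110 (36 bits)


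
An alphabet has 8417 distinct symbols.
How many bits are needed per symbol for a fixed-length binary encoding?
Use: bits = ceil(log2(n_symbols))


log2(8417) = 13.0391
Bracket: 2^13 = 8192 < 8417 <= 2^14 = 16384
So ceil(log2(8417)) = 14

bits = ceil(log2(8417)) = ceil(13.0391) = 14 bits


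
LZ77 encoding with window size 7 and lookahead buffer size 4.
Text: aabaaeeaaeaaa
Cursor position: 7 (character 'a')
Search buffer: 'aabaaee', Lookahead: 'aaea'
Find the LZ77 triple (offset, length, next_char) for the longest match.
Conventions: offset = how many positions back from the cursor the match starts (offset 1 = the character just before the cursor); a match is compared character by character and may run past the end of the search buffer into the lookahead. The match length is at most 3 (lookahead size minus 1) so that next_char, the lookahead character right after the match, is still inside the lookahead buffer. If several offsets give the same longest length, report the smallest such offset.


Try each offset into the search buffer:
  offset=1 (pos 6, char 'e'): match length 0
  offset=2 (pos 5, char 'e'): match length 0
  offset=3 (pos 4, char 'a'): match length 1
  offset=4 (pos 3, char 'a'): match length 3
  offset=5 (pos 2, char 'b'): match length 0
  offset=6 (pos 1, char 'a'): match length 1
  offset=7 (pos 0, char 'a'): match length 2
Longest match has length 3 at offset 4.
next_char = character at position 7 + 3 = 10 -> 'a'

Best match: offset=4, length=3 (matching 'aae' starting at position 3)
LZ77 triple: (4, 3, 'a')


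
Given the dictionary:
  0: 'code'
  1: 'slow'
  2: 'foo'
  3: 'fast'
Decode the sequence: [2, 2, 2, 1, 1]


Look up each index in the dictionary:
  2 -> 'foo'
  2 -> 'foo'
  2 -> 'foo'
  1 -> 'slow'
  1 -> 'slow'

Decoded: "foo foo foo slow slow"


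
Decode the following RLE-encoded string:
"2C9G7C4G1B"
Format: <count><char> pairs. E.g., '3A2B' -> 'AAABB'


Expanding each <count><char> pair:
  2C -> 'CC'
  9G -> 'GGGGGGGGG'
  7C -> 'CCCCCCC'
  4G -> 'GGGG'
  1B -> 'B'

Decoded = CCGGGGGGGGGCCCCCCCGGGGB


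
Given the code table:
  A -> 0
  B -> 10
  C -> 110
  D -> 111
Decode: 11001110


Decoding:
110 -> C
0 -> A
111 -> D
0 -> A


Result: CADA


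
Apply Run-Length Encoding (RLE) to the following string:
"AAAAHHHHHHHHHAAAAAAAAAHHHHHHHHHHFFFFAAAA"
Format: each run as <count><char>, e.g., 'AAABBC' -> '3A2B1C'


Scanning runs left to right:
  i=0: run of 'A' x 4 -> '4A'
  i=4: run of 'H' x 9 -> '9H'
  i=13: run of 'A' x 9 -> '9A'
  i=22: run of 'H' x 10 -> '10H'
  i=32: run of 'F' x 4 -> '4F'
  i=36: run of 'A' x 4 -> '4A'

RLE = 4A9H9A10H4F4A


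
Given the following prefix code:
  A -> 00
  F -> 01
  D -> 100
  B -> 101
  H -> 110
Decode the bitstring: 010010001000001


Decoding step by step:
Bits 01 -> F
Bits 00 -> A
Bits 100 -> D
Bits 01 -> F
Bits 00 -> A
Bits 00 -> A
Bits 01 -> F


Decoded message: FADFAAF


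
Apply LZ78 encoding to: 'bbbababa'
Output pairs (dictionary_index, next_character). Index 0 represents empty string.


LZ78 encoding steps:
Dictionary: {0: ''}
Step 1: w='' (idx 0), next='b' -> output (0, 'b'), add 'b' as idx 1
Step 2: w='b' (idx 1), next='b' -> output (1, 'b'), add 'bb' as idx 2
Step 3: w='' (idx 0), next='a' -> output (0, 'a'), add 'a' as idx 3
Step 4: w='b' (idx 1), next='a' -> output (1, 'a'), add 'ba' as idx 4
Step 5: w='ba' (idx 4), end of input -> output (4, '')


Encoded: [(0, 'b'), (1, 'b'), (0, 'a'), (1, 'a'), (4, '')]


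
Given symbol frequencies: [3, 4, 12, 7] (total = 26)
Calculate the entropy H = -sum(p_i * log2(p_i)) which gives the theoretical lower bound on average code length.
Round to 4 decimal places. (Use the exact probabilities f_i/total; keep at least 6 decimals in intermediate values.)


Per-symbol terms -p_i * log2(p_i) with p_i = f_i/26:
  p = 3/26 = 0.115385: log2(p) = -3.115477, -p*log2(p) = 0.359478
  p = 4/26 = 0.153846: log2(p) = -2.700440, -p*log2(p) = 0.415452
  p = 12/26 = 0.461538: log2(p) = -1.115477, -p*log2(p) = 0.514836
  p = 7/26 = 0.269231: log2(p) = -1.893085, -p*log2(p) = 0.509677
H = 0.359478 + 0.415452 + 0.514836 + 0.509677 = 1.799443

H = 1.7994 bits/symbol


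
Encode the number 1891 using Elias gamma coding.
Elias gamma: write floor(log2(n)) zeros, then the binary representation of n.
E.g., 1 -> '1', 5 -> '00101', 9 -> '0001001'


num_bits = floor(log2(1891)) + 1 = 11
leading_zeros = num_bits - 1 = 10
binary(1891) = 11101100011

Elias gamma(1891) = '0000000000' + '11101100011' = 000000000011101100011 (21 bits)


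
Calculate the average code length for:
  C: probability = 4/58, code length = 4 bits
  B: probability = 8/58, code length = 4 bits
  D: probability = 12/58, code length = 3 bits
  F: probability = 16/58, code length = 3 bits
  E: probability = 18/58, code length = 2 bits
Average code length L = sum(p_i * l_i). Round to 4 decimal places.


Weighted contributions p_i * l_i:
  C: (4/58) * 4 = 16/58
  B: (8/58) * 4 = 32/58
  D: (12/58) * 3 = 36/58
  F: (16/58) * 3 = 48/58
  E: (18/58) * 2 = 36/58
Sum = (16 + 32 + 36 + 48 + 36)/58 = 168/58

L = 168/58 = 2.8966 bits/symbol


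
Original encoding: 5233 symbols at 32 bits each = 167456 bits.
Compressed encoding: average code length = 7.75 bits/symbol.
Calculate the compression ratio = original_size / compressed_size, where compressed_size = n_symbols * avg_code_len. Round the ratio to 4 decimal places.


original_size = n_symbols * orig_bits = 5233 * 32 = 167456 bits
compressed_size = n_symbols * avg_code_len = 5233 * 7.75 = 40555.75 bits
ratio = original_size / compressed_size = 167456 / 40555.75 = 4.129

Compression ratio = 4.129


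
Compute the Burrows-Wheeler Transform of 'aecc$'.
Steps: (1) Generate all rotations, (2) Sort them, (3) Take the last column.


Rotations (sorted):
  0: $aecc -> last char: c
  1: aecc$ -> last char: $
  2: c$aec -> last char: c
  3: cc$ae -> last char: e
  4: ecc$a -> last char: a


BWT = c$cea


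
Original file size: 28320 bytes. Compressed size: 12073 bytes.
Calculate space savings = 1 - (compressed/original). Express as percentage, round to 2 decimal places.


ratio = compressed/original = 12073/28320 = 0.426306
savings = 1 - ratio = 1 - 0.426306 = 0.573694
as a percentage: 0.573694 * 100 = 57.37%

Space savings = 1 - 12073/28320 = 57.37%


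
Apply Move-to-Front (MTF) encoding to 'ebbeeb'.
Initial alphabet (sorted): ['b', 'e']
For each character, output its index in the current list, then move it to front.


MTF encoding:
'e': index 1 in ['b', 'e'] -> ['e', 'b']
'b': index 1 in ['e', 'b'] -> ['b', 'e']
'b': index 0 in ['b', 'e'] -> ['b', 'e']
'e': index 1 in ['b', 'e'] -> ['e', 'b']
'e': index 0 in ['e', 'b'] -> ['e', 'b']
'b': index 1 in ['e', 'b'] -> ['b', 'e']


Output: [1, 1, 0, 1, 0, 1]


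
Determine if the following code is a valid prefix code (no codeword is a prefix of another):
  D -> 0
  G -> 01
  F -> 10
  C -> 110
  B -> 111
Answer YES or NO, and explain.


Checking each pair (does one codeword prefix another?):
  D='0' vs G='01': prefix -- VIOLATION

NO -- this is NOT a valid prefix code. D (0) is a prefix of G (01).


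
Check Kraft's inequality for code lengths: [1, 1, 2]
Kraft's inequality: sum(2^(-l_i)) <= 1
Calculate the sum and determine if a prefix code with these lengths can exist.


Sum = 2^(-1) + 2^(-1) + 2^(-2)
    = 0.5 + 0.5 + 0.25
    = 5/4 = 1.25
Since 1.25 > 1, Kraft's inequality is NOT satisfied.
A prefix code with these lengths CANNOT exist.

Kraft sum = 1.25. Not satisfied.


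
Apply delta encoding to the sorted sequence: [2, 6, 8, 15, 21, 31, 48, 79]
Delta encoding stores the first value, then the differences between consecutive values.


First value: 2
Deltas:
  6 - 2 = 4
  8 - 6 = 2
  15 - 8 = 7
  21 - 15 = 6
  31 - 21 = 10
  48 - 31 = 17
  79 - 48 = 31


Delta encoded: [2, 4, 2, 7, 6, 10, 17, 31]


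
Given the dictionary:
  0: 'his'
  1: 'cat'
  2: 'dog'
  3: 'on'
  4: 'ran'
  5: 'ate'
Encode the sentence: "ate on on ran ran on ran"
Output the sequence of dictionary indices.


Look up each word in the dictionary:
  'ate' -> 5
  'on' -> 3
  'on' -> 3
  'ran' -> 4
  'ran' -> 4
  'on' -> 3
  'ran' -> 4

Encoded: [5, 3, 3, 4, 4, 3, 4]


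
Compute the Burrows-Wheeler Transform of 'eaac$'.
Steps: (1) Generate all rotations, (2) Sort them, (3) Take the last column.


Rotations (sorted):
  0: $eaac -> last char: c
  1: aac$e -> last char: e
  2: ac$ea -> last char: a
  3: c$eaa -> last char: a
  4: eaac$ -> last char: $


BWT = ceaa$


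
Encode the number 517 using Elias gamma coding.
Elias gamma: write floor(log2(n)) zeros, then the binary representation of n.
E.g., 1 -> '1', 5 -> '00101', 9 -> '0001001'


num_bits = floor(log2(517)) + 1 = 10
leading_zeros = num_bits - 1 = 9
binary(517) = 1000000101

Elias gamma(517) = '000000000' + '1000000101' = 0000000001000000101 (19 bits)


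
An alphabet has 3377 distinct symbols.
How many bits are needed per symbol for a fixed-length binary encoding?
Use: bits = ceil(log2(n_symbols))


log2(3377) = 11.7215
Bracket: 2^11 = 2048 < 3377 <= 2^12 = 4096
So ceil(log2(3377)) = 12

bits = ceil(log2(3377)) = ceil(11.7215) = 12 bits


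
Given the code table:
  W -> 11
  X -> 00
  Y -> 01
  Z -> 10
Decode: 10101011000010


Decoding:
10 -> Z
10 -> Z
10 -> Z
11 -> W
00 -> X
00 -> X
10 -> Z


Result: ZZZWXXZ


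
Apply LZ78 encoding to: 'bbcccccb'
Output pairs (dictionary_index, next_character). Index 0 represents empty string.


LZ78 encoding steps:
Dictionary: {0: ''}
Step 1: w='' (idx 0), next='b' -> output (0, 'b'), add 'b' as idx 1
Step 2: w='b' (idx 1), next='c' -> output (1, 'c'), add 'bc' as idx 2
Step 3: w='' (idx 0), next='c' -> output (0, 'c'), add 'c' as idx 3
Step 4: w='c' (idx 3), next='c' -> output (3, 'c'), add 'cc' as idx 4
Step 5: w='c' (idx 3), next='b' -> output (3, 'b'), add 'cb' as idx 5


Encoded: [(0, 'b'), (1, 'c'), (0, 'c'), (3, 'c'), (3, 'b')]


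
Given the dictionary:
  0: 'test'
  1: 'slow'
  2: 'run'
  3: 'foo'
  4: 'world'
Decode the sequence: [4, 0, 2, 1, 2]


Look up each index in the dictionary:
  4 -> 'world'
  0 -> 'test'
  2 -> 'run'
  1 -> 'slow'
  2 -> 'run'

Decoded: "world test run slow run"


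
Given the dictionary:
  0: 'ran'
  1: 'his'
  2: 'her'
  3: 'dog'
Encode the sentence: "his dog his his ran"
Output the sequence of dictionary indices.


Look up each word in the dictionary:
  'his' -> 1
  'dog' -> 3
  'his' -> 1
  'his' -> 1
  'ran' -> 0

Encoded: [1, 3, 1, 1, 0]


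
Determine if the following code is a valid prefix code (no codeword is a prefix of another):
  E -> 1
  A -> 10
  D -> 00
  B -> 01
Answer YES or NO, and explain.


Checking each pair (does one codeword prefix another?):
  E='1' vs A='10': prefix -- VIOLATION

NO -- this is NOT a valid prefix code. E (1) is a prefix of A (10).


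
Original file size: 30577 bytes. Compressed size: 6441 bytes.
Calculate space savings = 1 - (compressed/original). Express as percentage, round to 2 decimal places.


ratio = compressed/original = 6441/30577 = 0.210649
savings = 1 - ratio = 1 - 0.210649 = 0.789351
as a percentage: 0.789351 * 100 = 78.94%

Space savings = 1 - 6441/30577 = 78.94%


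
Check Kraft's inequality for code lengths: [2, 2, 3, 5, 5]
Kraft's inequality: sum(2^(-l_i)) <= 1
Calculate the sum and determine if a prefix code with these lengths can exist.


Sum = 2^(-2) + 2^(-2) + 2^(-3) + 2^(-5) + 2^(-5)
    = 0.25 + 0.25 + 0.125 + 0.03125 + 0.03125
    = 22/32 = 0.6875
Since 0.6875 <= 1, Kraft's inequality IS satisfied.
A prefix code with these lengths CAN exist.

Kraft sum = 0.6875. Satisfied.


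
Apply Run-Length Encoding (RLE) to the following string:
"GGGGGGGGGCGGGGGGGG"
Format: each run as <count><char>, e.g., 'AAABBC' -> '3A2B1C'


Scanning runs left to right:
  i=0: run of 'G' x 9 -> '9G'
  i=9: run of 'C' x 1 -> '1C'
  i=10: run of 'G' x 8 -> '8G'

RLE = 9G1C8G


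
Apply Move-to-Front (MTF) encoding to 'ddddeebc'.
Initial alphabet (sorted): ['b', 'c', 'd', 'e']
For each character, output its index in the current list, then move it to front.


MTF encoding:
'd': index 2 in ['b', 'c', 'd', 'e'] -> ['d', 'b', 'c', 'e']
'd': index 0 in ['d', 'b', 'c', 'e'] -> ['d', 'b', 'c', 'e']
'd': index 0 in ['d', 'b', 'c', 'e'] -> ['d', 'b', 'c', 'e']
'd': index 0 in ['d', 'b', 'c', 'e'] -> ['d', 'b', 'c', 'e']
'e': index 3 in ['d', 'b', 'c', 'e'] -> ['e', 'd', 'b', 'c']
'e': index 0 in ['e', 'd', 'b', 'c'] -> ['e', 'd', 'b', 'c']
'b': index 2 in ['e', 'd', 'b', 'c'] -> ['b', 'e', 'd', 'c']
'c': index 3 in ['b', 'e', 'd', 'c'] -> ['c', 'b', 'e', 'd']


Output: [2, 0, 0, 0, 3, 0, 2, 3]


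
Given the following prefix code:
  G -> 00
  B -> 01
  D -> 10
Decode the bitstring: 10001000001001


Decoding step by step:
Bits 10 -> D
Bits 00 -> G
Bits 10 -> D
Bits 00 -> G
Bits 00 -> G
Bits 10 -> D
Bits 01 -> B


Decoded message: DGDGGDB


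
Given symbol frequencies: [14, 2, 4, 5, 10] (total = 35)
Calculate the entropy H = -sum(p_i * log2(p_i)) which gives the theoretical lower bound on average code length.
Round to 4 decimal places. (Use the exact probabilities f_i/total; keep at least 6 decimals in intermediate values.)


Per-symbol terms -p_i * log2(p_i) with p_i = f_i/35:
  p = 14/35 = 0.400000: log2(p) = -1.321928, -p*log2(p) = 0.528771
  p = 2/35 = 0.057143: log2(p) = -4.129283, -p*log2(p) = 0.235959
  p = 4/35 = 0.114286: log2(p) = -3.129283, -p*log2(p) = 0.357632
  p = 5/35 = 0.142857: log2(p) = -2.807355, -p*log2(p) = 0.401051
  p = 10/35 = 0.285714: log2(p) = -1.807355, -p*log2(p) = 0.516387
H = 0.528771 + 0.235959 + 0.357632 + 0.401051 + 0.516387 = 2.039800

H = 2.0398 bits/symbol


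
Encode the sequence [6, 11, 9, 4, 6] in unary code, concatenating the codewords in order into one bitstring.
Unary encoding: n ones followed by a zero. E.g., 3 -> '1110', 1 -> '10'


Encode each number as n ones followed by a terminating 0:
  6 -> 1111110 (7 bits)
  11 -> 111111111110 (12 bits)
  9 -> 1111111110 (10 bits)
  4 -> 11110 (5 bits)
  6 -> 1111110 (7 bits)
Total length = 7 + 12 + 10 + 5 + 7 = 41 bits.

Unary([6, 11, 9, 4, 6]) = 11111101111111111101111111110111101111110 (41 bits)


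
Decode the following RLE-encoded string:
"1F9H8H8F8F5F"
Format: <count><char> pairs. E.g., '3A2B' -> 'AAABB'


Expanding each <count><char> pair:
  1F -> 'F'
  9H -> 'HHHHHHHHH'
  8H -> 'HHHHHHHH'
  8F -> 'FFFFFFFF'
  8F -> 'FFFFFFFF'
  5F -> 'FFFFF'

Decoded = FHHHHHHHHHHHHHHHHHFFFFFFFFFFFFFFFFFFFFF


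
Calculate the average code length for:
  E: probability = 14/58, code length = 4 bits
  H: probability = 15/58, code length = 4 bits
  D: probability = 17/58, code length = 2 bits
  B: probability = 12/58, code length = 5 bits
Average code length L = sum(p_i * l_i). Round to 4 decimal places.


Weighted contributions p_i * l_i:
  E: (14/58) * 4 = 56/58
  H: (15/58) * 4 = 60/58
  D: (17/58) * 2 = 34/58
  B: (12/58) * 5 = 60/58
Sum = (56 + 60 + 34 + 60)/58 = 210/58

L = 210/58 = 3.6207 bits/symbol


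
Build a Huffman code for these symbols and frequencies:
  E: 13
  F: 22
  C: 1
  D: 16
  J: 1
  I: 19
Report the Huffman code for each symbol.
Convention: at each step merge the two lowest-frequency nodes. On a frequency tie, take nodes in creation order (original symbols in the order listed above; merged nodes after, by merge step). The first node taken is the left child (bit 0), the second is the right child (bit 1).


Huffman tree construction:
Step 1: Merge C(1) + J(1) = 2
Step 2: Merge (C+J)(2) + E(13) = 15
Step 3: Merge ((C+J)+E)(15) + D(16) = 31
Step 4: Merge I(19) + F(22) = 41
Step 5: Merge (((C+J)+E)+D)(31) + (I+F)(41) = 72
Read each symbol's code off the tree from the root (left child = 0, right child = 1).

Codes:
  E: 001 (length 3)
  F: 11 (length 2)
  C: 0000 (length 4)
  D: 01 (length 2)
  J: 0001 (length 4)
  I: 10 (length 2)
Average code length: 161/72 = 2.2361 bits/symbol


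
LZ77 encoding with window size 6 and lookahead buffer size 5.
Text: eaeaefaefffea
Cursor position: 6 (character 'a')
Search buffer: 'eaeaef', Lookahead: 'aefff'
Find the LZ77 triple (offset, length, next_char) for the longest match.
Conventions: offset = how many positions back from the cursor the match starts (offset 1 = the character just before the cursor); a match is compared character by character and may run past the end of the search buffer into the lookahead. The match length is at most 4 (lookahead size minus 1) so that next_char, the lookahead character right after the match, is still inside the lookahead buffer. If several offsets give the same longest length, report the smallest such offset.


Try each offset into the search buffer:
  offset=1 (pos 5, char 'f'): match length 0
  offset=2 (pos 4, char 'e'): match length 0
  offset=3 (pos 3, char 'a'): match length 3
  offset=4 (pos 2, char 'e'): match length 0
  offset=5 (pos 1, char 'a'): match length 2
  offset=6 (pos 0, char 'e'): match length 0
Longest match has length 3 at offset 3.
next_char = character at position 6 + 3 = 9 -> 'f'

Best match: offset=3, length=3 (matching 'aef' starting at position 3)
LZ77 triple: (3, 3, 'f')


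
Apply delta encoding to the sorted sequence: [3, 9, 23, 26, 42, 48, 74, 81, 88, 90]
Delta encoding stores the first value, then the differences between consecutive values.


First value: 3
Deltas:
  9 - 3 = 6
  23 - 9 = 14
  26 - 23 = 3
  42 - 26 = 16
  48 - 42 = 6
  74 - 48 = 26
  81 - 74 = 7
  88 - 81 = 7
  90 - 88 = 2


Delta encoded: [3, 6, 14, 3, 16, 6, 26, 7, 7, 2]


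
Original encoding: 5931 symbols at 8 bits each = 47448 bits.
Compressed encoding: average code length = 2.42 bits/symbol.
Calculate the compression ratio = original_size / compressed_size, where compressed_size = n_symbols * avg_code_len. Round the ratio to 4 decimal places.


original_size = n_symbols * orig_bits = 5931 * 8 = 47448 bits
compressed_size = n_symbols * avg_code_len = 5931 * 2.42 = 14353.02 bits
ratio = original_size / compressed_size = 47448 / 14353.02 = 3.3058

Compression ratio = 3.3058


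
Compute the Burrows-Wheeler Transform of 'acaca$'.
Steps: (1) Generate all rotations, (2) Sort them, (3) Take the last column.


Rotations (sorted):
  0: $acaca -> last char: a
  1: a$acac -> last char: c
  2: aca$ac -> last char: c
  3: acaca$ -> last char: $
  4: ca$aca -> last char: a
  5: caca$a -> last char: a


BWT = acc$aa


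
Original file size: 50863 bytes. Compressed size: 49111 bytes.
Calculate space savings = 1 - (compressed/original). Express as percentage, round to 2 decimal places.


ratio = compressed/original = 49111/50863 = 0.965555
savings = 1 - ratio = 1 - 0.965555 = 0.034445
as a percentage: 0.034445 * 100 = 3.44%

Space savings = 1 - 49111/50863 = 3.44%


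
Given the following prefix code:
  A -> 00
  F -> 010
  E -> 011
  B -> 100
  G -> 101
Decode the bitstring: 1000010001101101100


Decoding step by step:
Bits 100 -> B
Bits 00 -> A
Bits 100 -> B
Bits 011 -> E
Bits 011 -> E
Bits 011 -> E
Bits 00 -> A


Decoded message: BABEEEA


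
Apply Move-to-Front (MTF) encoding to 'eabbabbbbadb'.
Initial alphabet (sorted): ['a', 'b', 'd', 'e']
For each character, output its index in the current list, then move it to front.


MTF encoding:
'e': index 3 in ['a', 'b', 'd', 'e'] -> ['e', 'a', 'b', 'd']
'a': index 1 in ['e', 'a', 'b', 'd'] -> ['a', 'e', 'b', 'd']
'b': index 2 in ['a', 'e', 'b', 'd'] -> ['b', 'a', 'e', 'd']
'b': index 0 in ['b', 'a', 'e', 'd'] -> ['b', 'a', 'e', 'd']
'a': index 1 in ['b', 'a', 'e', 'd'] -> ['a', 'b', 'e', 'd']
'b': index 1 in ['a', 'b', 'e', 'd'] -> ['b', 'a', 'e', 'd']
'b': index 0 in ['b', 'a', 'e', 'd'] -> ['b', 'a', 'e', 'd']
'b': index 0 in ['b', 'a', 'e', 'd'] -> ['b', 'a', 'e', 'd']
'b': index 0 in ['b', 'a', 'e', 'd'] -> ['b', 'a', 'e', 'd']
'a': index 1 in ['b', 'a', 'e', 'd'] -> ['a', 'b', 'e', 'd']
'd': index 3 in ['a', 'b', 'e', 'd'] -> ['d', 'a', 'b', 'e']
'b': index 2 in ['d', 'a', 'b', 'e'] -> ['b', 'd', 'a', 'e']


Output: [3, 1, 2, 0, 1, 1, 0, 0, 0, 1, 3, 2]


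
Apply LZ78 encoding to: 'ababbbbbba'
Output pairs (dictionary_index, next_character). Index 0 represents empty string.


LZ78 encoding steps:
Dictionary: {0: ''}
Step 1: w='' (idx 0), next='a' -> output (0, 'a'), add 'a' as idx 1
Step 2: w='' (idx 0), next='b' -> output (0, 'b'), add 'b' as idx 2
Step 3: w='a' (idx 1), next='b' -> output (1, 'b'), add 'ab' as idx 3
Step 4: w='b' (idx 2), next='b' -> output (2, 'b'), add 'bb' as idx 4
Step 5: w='bb' (idx 4), next='b' -> output (4, 'b'), add 'bbb' as idx 5
Step 6: w='a' (idx 1), end of input -> output (1, '')


Encoded: [(0, 'a'), (0, 'b'), (1, 'b'), (2, 'b'), (4, 'b'), (1, '')]


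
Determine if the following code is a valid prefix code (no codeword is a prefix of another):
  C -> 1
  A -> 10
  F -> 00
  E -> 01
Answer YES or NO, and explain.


Checking each pair (does one codeword prefix another?):
  C='1' vs A='10': prefix -- VIOLATION

NO -- this is NOT a valid prefix code. C (1) is a prefix of A (10).


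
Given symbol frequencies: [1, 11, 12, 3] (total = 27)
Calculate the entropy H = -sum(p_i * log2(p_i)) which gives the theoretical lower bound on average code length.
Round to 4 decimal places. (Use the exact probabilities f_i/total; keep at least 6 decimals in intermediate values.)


Per-symbol terms -p_i * log2(p_i) with p_i = f_i/27:
  p = 1/27 = 0.037037: log2(p) = -4.754888, -p*log2(p) = 0.176107
  p = 11/27 = 0.407407: log2(p) = -1.295456, -p*log2(p) = 0.527778
  p = 12/27 = 0.444444: log2(p) = -1.169925, -p*log2(p) = 0.519967
  p = 3/27 = 0.111111: log2(p) = -3.169925, -p*log2(p) = 0.352214
H = 0.176107 + 0.527778 + 0.519967 + 0.352214 = 1.576066

H = 1.5761 bits/symbol


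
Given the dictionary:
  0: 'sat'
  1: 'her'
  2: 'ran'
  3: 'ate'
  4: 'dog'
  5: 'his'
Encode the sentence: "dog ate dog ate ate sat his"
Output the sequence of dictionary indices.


Look up each word in the dictionary:
  'dog' -> 4
  'ate' -> 3
  'dog' -> 4
  'ate' -> 3
  'ate' -> 3
  'sat' -> 0
  'his' -> 5

Encoded: [4, 3, 4, 3, 3, 0, 5]


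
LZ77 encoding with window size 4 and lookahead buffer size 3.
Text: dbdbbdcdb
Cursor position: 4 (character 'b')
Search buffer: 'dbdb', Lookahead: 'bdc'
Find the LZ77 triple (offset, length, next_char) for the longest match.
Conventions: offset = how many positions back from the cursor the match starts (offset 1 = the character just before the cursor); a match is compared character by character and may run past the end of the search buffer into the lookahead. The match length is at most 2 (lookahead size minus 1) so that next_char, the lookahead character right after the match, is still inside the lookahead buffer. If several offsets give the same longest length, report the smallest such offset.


Try each offset into the search buffer:
  offset=1 (pos 3, char 'b'): match length 1
  offset=2 (pos 2, char 'd'): match length 0
  offset=3 (pos 1, char 'b'): match length 2
  offset=4 (pos 0, char 'd'): match length 0
Longest match has length 2 at offset 3.
next_char = character at position 4 + 2 = 6 -> 'c'

Best match: offset=3, length=2 (matching 'bd' starting at position 1)
LZ77 triple: (3, 2, 'c')


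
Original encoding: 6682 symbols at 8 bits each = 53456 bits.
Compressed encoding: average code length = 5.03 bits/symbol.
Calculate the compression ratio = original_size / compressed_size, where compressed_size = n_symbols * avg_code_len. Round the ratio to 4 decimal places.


original_size = n_symbols * orig_bits = 6682 * 8 = 53456 bits
compressed_size = n_symbols * avg_code_len = 6682 * 5.03 = 33610.46 bits
ratio = original_size / compressed_size = 53456 / 33610.46 = 1.5905

Compression ratio = 1.5905


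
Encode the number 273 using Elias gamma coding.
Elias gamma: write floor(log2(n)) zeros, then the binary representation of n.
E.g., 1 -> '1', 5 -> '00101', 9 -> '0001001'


num_bits = floor(log2(273)) + 1 = 9
leading_zeros = num_bits - 1 = 8
binary(273) = 100010001

Elias gamma(273) = '00000000' + '100010001' = 00000000100010001 (17 bits)


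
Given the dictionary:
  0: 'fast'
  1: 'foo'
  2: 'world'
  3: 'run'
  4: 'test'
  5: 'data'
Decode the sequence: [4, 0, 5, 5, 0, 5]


Look up each index in the dictionary:
  4 -> 'test'
  0 -> 'fast'
  5 -> 'data'
  5 -> 'data'
  0 -> 'fast'
  5 -> 'data'

Decoded: "test fast data data fast data"


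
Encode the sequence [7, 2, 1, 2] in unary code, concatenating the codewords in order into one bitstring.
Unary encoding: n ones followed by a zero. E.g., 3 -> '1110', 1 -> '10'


Encode each number as n ones followed by a terminating 0:
  7 -> 11111110 (8 bits)
  2 -> 110 (3 bits)
  1 -> 10 (2 bits)
  2 -> 110 (3 bits)
Total length = 8 + 3 + 2 + 3 = 16 bits.

Unary([7, 2, 1, 2]) = 1111111011010110 (16 bits)


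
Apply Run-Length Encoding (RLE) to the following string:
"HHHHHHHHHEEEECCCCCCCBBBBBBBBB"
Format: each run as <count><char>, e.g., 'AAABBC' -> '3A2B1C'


Scanning runs left to right:
  i=0: run of 'H' x 9 -> '9H'
  i=9: run of 'E' x 4 -> '4E'
  i=13: run of 'C' x 7 -> '7C'
  i=20: run of 'B' x 9 -> '9B'

RLE = 9H4E7C9B


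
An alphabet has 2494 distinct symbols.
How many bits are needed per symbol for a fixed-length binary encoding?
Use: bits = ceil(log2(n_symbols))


log2(2494) = 11.2842
Bracket: 2^11 = 2048 < 2494 <= 2^12 = 4096
So ceil(log2(2494)) = 12

bits = ceil(log2(2494)) = ceil(11.2842) = 12 bits


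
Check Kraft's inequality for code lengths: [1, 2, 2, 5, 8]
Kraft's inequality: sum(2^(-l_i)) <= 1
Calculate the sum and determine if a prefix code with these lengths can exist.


Sum = 2^(-1) + 2^(-2) + 2^(-2) + 2^(-5) + 2^(-8)
    = 0.5 + 0.25 + 0.25 + 0.03125 + 0.00390625
    = 265/256 = 1.03515625
Since 1.03515625 > 1, Kraft's inequality is NOT satisfied.
A prefix code with these lengths CANNOT exist.

Kraft sum = 1.03515625. Not satisfied.


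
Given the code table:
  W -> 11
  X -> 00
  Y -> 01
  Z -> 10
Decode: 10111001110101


Decoding:
10 -> Z
11 -> W
10 -> Z
01 -> Y
11 -> W
01 -> Y
01 -> Y


Result: ZWZYWYY


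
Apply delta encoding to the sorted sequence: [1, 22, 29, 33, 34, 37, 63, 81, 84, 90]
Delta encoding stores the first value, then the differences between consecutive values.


First value: 1
Deltas:
  22 - 1 = 21
  29 - 22 = 7
  33 - 29 = 4
  34 - 33 = 1
  37 - 34 = 3
  63 - 37 = 26
  81 - 63 = 18
  84 - 81 = 3
  90 - 84 = 6


Delta encoded: [1, 21, 7, 4, 1, 3, 26, 18, 3, 6]


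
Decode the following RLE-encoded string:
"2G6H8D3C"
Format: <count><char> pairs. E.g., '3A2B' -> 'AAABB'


Expanding each <count><char> pair:
  2G -> 'GG'
  6H -> 'HHHHHH'
  8D -> 'DDDDDDDD'
  3C -> 'CCC'

Decoded = GGHHHHHHDDDDDDDDCCC


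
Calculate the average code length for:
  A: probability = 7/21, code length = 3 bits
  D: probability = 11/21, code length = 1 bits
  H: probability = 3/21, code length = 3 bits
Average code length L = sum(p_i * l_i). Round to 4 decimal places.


Weighted contributions p_i * l_i:
  A: (7/21) * 3 = 21/21
  D: (11/21) * 1 = 11/21
  H: (3/21) * 3 = 9/21
Sum = (21 + 11 + 9)/21 = 41/21

L = 41/21 = 1.9524 bits/symbol


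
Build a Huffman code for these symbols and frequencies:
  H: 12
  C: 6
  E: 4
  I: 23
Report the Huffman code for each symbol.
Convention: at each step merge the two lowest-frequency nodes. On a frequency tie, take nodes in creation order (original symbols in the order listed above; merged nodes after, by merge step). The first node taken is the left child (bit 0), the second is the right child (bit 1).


Huffman tree construction:
Step 1: Merge E(4) + C(6) = 10
Step 2: Merge (E+C)(10) + H(12) = 22
Step 3: Merge ((E+C)+H)(22) + I(23) = 45
Read each symbol's code off the tree from the root (left child = 0, right child = 1).

Codes:
  H: 01 (length 2)
  C: 001 (length 3)
  E: 000 (length 3)
  I: 1 (length 1)
Average code length: 77/45 = 1.7111 bits/symbol


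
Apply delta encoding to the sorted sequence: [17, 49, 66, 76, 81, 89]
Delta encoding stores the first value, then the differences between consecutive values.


First value: 17
Deltas:
  49 - 17 = 32
  66 - 49 = 17
  76 - 66 = 10
  81 - 76 = 5
  89 - 81 = 8


Delta encoded: [17, 32, 17, 10, 5, 8]


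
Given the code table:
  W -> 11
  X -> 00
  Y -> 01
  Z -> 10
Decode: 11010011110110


Decoding:
11 -> W
01 -> Y
00 -> X
11 -> W
11 -> W
01 -> Y
10 -> Z


Result: WYXWWYZ


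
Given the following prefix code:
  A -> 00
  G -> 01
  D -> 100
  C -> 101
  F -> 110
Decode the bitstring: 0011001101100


Decoding step by step:
Bits 00 -> A
Bits 110 -> F
Bits 01 -> G
Bits 101 -> C
Bits 100 -> D


Decoded message: AFGCD


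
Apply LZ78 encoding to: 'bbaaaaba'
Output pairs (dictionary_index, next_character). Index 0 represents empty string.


LZ78 encoding steps:
Dictionary: {0: ''}
Step 1: w='' (idx 0), next='b' -> output (0, 'b'), add 'b' as idx 1
Step 2: w='b' (idx 1), next='a' -> output (1, 'a'), add 'ba' as idx 2
Step 3: w='' (idx 0), next='a' -> output (0, 'a'), add 'a' as idx 3
Step 4: w='a' (idx 3), next='a' -> output (3, 'a'), add 'aa' as idx 4
Step 5: w='ba' (idx 2), end of input -> output (2, '')


Encoded: [(0, 'b'), (1, 'a'), (0, 'a'), (3, 'a'), (2, '')]


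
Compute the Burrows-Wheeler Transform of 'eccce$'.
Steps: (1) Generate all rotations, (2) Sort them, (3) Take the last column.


Rotations (sorted):
  0: $eccce -> last char: e
  1: ccce$e -> last char: e
  2: cce$ec -> last char: c
  3: ce$ecc -> last char: c
  4: e$eccc -> last char: c
  5: eccce$ -> last char: $


BWT = eeccc$
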